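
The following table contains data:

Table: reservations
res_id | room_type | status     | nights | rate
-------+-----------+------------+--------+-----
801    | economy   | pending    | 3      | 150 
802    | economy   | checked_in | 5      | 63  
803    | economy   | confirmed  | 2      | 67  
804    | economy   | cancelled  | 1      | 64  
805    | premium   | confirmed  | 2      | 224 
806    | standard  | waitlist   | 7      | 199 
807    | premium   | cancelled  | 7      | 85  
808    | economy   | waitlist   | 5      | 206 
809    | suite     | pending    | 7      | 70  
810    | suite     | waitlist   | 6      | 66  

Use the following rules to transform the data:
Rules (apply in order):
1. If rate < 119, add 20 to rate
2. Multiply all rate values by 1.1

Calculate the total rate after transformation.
1445.4

Step 1: Apply Rule 1 - Add 20 to records with rate < 119
  - 6 records affected: 415 + (6 × 20) = 535
  - Unaffected records: 779
  - Sum after Rule 1: 1314
Step 2: Apply Rule 2 - Multiply all by 1.1
  - 1314 × 1.1 = 1445.4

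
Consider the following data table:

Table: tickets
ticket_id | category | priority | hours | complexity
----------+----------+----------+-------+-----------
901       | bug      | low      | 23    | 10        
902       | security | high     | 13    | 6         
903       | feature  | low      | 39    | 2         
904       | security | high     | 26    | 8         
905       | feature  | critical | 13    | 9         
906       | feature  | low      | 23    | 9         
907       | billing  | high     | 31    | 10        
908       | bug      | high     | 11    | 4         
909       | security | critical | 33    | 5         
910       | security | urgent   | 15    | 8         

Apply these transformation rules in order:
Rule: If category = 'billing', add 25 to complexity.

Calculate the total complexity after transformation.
96

Step 1: Count records where category = 'billing': 1
Step 2: Total bonus added: 1 × 25 = 25
Step 3: Original sum of complexity: 71
Step 4: Final sum = 71 + 25 = 96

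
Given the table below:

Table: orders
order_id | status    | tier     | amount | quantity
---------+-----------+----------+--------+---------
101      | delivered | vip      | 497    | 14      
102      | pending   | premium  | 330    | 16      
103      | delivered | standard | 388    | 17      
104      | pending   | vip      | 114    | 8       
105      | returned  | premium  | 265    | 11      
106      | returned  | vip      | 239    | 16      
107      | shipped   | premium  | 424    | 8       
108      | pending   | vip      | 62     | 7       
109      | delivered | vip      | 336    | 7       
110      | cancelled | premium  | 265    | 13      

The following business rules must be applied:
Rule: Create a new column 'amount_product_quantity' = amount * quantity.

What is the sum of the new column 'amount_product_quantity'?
36108

Step 1: For each record, compute amount * quantity
Example calculations:
  497 * 14 = 6958
  330 * 16 = 5280
  388 * 17 = 6596
  ...
Step 2: Sum all derived values
Step 3: Total = 36108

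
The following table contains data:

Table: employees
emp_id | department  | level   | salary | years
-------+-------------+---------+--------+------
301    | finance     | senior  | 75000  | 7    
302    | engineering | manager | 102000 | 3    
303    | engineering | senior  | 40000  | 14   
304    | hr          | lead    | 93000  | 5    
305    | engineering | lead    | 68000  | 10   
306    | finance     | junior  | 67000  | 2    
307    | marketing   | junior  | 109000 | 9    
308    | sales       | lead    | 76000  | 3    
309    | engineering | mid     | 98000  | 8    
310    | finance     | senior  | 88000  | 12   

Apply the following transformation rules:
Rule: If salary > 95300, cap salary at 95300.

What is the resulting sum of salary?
792900

Step 1: 3 records have salary > 95300
Step 2: These records originally summed to 309000
Step 3: After capping: 3 × 95300 = 285900
Step 4: Unaffected records sum: 507000
Step 5: Final sum = 285900 + 507000 = 792900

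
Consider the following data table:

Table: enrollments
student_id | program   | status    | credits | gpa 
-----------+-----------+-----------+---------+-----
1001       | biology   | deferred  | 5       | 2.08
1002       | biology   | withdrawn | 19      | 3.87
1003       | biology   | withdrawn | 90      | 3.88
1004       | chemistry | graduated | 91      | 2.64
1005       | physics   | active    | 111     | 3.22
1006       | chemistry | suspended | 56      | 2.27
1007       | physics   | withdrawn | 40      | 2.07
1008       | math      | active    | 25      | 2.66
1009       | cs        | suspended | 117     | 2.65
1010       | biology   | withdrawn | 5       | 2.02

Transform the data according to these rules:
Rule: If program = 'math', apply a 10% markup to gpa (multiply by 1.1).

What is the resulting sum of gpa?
27.63

Step 1: Records with program = 'math' have total gpa = 2.66
Step 2: Apply multiplier: 2.66 × 1.1 = 2.93
Step 3: Other records total: 24.7
Step 4: Final sum = 2.93 + 24.7 = 27.63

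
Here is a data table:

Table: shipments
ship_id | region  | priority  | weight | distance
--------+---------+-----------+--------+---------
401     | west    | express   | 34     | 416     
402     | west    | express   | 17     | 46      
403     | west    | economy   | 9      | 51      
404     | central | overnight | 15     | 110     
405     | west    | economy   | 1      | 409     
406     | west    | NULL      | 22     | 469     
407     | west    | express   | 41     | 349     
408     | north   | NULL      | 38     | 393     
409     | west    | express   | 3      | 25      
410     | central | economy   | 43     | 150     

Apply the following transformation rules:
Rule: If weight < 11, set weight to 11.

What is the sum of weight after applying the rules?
243

Step 1: 3 records have weight < 11
Step 2: These records originally summed to 13
Step 3: After setting to minimum: 3 × 11 = 33
Step 4: Unaffected records sum: 210
Step 5: Final sum = 33 + 210 = 243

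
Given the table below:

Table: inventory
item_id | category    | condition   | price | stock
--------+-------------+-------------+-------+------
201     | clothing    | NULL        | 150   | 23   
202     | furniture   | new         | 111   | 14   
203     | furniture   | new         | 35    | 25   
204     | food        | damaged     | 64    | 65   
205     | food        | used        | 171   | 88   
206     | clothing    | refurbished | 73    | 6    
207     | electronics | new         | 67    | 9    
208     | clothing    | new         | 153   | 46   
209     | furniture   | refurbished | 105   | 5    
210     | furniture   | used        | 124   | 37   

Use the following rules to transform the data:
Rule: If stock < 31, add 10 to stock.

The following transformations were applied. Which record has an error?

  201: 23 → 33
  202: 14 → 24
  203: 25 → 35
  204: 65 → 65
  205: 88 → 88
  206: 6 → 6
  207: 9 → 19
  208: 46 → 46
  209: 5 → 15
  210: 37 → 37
Record 206 has an error. The correct transformed value should be 16, not 6.

Step 1: Check each record against the rule
Step 2: Record 206 has stock = 6
Step 3: Since 6 < 31, the bonus should have been applied
Step 4: Correct value = 16, but claimed value = 6
Conclusion: Record 206 has the error.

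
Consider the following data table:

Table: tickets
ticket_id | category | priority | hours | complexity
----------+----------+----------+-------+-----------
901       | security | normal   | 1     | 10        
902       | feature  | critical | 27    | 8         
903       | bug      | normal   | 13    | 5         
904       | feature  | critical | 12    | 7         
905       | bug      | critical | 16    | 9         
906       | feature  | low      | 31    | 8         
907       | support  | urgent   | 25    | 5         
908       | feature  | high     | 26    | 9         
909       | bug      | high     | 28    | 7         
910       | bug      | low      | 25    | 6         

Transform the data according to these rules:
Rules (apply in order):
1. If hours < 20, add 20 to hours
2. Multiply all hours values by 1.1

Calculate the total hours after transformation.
312.4

Step 1: Apply Rule 1 - Add 20 to records with hours < 20
  - 4 records affected: 42 + (4 × 20) = 122
  - Unaffected records: 162
  - Sum after Rule 1: 284
Step 2: Apply Rule 2 - Multiply all by 1.1
  - 284 × 1.1 = 312.4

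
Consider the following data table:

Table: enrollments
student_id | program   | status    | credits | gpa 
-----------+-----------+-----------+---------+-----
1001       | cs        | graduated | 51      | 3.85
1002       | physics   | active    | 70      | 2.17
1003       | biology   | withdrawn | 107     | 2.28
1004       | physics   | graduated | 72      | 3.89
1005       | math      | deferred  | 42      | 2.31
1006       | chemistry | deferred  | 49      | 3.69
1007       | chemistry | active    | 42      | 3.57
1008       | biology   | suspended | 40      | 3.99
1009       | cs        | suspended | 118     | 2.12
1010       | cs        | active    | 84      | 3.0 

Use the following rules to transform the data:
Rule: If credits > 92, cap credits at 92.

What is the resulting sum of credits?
634

Step 1: 2 records have credits > 92
Step 2: These records originally summed to 225
Step 3: After capping: 2 × 92 = 184
Step 4: Unaffected records sum: 450
Step 5: Final sum = 184 + 450 = 634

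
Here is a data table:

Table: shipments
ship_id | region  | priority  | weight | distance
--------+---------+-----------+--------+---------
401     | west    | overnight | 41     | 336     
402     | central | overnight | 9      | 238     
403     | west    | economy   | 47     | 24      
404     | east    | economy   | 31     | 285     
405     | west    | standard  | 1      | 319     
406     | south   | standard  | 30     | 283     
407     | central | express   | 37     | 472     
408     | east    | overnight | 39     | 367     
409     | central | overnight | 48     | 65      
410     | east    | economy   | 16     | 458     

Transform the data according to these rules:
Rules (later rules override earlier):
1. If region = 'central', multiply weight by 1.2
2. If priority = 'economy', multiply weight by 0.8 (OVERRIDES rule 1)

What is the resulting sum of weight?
299.0

Step 1: Rule 2 takes priority for records with priority = 'economy'
  - 3 records: 94 × 0.8 = 75.2
Step 2: Rule 1 applies to remaining records with region = 'central'
  - 3 records: 94 × 1.2 = 112.8
Step 3: Other records unchanged: 111
Step 4: Final sum = 75.2 + 112.8 + 111 = 299.0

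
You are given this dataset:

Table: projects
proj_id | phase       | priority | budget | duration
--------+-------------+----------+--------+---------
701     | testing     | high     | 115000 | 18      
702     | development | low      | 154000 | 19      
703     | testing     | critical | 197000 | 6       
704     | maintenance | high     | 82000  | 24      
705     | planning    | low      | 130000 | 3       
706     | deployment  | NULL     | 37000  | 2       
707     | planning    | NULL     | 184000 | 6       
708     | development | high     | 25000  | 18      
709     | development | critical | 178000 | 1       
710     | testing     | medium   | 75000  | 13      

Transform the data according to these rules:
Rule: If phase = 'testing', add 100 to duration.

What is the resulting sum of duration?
410

Step 1: Count records where phase = 'testing': 3
Step 2: Total bonus added: 3 × 100 = 300
Step 3: Original sum of duration: 110
Step 4: Final sum = 110 + 300 = 410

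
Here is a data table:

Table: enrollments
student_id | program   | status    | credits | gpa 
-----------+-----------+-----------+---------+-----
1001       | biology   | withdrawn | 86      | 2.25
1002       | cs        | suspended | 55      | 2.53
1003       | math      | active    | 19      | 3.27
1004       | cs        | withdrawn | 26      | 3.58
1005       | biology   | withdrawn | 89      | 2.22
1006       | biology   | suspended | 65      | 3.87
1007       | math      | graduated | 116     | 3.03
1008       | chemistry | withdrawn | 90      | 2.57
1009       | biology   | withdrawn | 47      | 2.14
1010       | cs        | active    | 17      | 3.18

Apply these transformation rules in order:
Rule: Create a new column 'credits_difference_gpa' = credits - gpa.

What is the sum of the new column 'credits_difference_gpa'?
581.36

Step 1: For each record, compute credits - gpa
Example calculations:
  86 - 2.25 = 83.75
  55 - 2.53 = 52.47
  19 - 3.27 = 15.73
  ...
Step 2: Sum all derived values
Step 3: Total = 581.36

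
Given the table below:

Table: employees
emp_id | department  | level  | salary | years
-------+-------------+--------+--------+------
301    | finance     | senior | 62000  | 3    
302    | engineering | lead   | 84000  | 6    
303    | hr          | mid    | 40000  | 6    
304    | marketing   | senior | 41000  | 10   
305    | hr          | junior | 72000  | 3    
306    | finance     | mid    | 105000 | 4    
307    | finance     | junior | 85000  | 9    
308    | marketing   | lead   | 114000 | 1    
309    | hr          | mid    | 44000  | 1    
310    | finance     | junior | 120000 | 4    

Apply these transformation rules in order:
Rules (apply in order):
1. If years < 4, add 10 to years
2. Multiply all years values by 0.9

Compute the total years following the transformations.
78.3

Step 1: Apply Rule 1 - Add 10 to records with years < 4
  - 4 records affected: 8 + (4 × 10) = 48
  - Unaffected records: 39
  - Sum after Rule 1: 87
Step 2: Apply Rule 2 - Multiply all by 0.9
  - 87 × 0.9 = 78.3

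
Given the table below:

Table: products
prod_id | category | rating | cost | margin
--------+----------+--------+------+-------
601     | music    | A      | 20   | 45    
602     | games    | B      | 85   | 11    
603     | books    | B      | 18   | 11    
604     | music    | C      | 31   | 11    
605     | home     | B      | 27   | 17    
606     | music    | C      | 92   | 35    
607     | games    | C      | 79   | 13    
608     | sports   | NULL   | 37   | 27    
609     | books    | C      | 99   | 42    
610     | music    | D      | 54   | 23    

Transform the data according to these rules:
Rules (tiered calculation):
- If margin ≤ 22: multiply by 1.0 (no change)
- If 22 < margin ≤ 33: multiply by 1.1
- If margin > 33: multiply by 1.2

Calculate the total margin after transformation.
264.4

Step 1: Tier 1 (margin ≤ 22): 5 records, sum = 63 × 1.0 = 63.0
Step 2: Tier 2 (22 < margin ≤ 33): 2 records, sum = 50 × 1.1 = 55.0
Step 3: Tier 3 (margin > 33): 3 records, sum = 122 × 1.2 = 146.4
Step 4: Final sum = 63.0 + 55.0 + 146.4 = 264.4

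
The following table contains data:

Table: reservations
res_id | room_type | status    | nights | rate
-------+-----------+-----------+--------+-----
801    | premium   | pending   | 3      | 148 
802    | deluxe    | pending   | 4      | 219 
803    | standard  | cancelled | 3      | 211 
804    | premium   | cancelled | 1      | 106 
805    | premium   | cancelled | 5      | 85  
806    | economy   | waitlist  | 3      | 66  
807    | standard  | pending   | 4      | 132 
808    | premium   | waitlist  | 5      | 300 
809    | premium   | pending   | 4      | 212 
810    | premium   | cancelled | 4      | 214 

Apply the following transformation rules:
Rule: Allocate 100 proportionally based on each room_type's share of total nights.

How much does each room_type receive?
deluxe: 11.11, economy: 8.33, premium: 61.11, standard: 19.44

Step 1: Calculate total nights = 36
Step 2: Calculate each room_type's proportion:
  deluxe: 4/36 = 11.11% → 11.11
  economy: 3/36 = 8.33% → 8.33
  premium: 22/36 = 61.11% → 61.11
  standard: 7/36 = 19.44% → 19.44
Step 3: Verify: sum of allocations ≈ 100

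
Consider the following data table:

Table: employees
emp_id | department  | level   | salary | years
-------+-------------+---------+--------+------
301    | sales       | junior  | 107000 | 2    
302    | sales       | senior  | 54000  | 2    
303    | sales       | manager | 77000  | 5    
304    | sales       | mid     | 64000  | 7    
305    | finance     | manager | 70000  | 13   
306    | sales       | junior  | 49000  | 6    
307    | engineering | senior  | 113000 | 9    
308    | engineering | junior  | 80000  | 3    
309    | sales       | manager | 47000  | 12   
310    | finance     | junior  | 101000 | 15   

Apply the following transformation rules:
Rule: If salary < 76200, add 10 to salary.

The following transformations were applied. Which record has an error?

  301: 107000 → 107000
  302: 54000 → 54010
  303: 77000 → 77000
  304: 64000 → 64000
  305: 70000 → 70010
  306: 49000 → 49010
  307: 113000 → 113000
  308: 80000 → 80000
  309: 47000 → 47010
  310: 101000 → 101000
Record 304 has an error. The correct transformed value should be 64010, not 64000.

Step 1: Check each record against the rule
Step 2: Record 304 has salary = 64000
Step 3: Since 64000 < 76200, the bonus should have been applied
Step 4: Correct value = 64010, but claimed value = 64000
Conclusion: Record 304 has the error.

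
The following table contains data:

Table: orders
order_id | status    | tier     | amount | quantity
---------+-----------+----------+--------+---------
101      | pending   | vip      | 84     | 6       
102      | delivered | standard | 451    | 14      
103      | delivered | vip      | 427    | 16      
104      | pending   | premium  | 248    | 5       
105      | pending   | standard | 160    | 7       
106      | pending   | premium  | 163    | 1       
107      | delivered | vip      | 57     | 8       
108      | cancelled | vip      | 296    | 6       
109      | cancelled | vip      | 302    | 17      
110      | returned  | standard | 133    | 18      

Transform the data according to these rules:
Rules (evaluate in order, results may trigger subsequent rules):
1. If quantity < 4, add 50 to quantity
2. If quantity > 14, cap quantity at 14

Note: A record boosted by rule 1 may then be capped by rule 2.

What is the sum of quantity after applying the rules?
102

Step 1: Apply rule 1 to records with quantity < 4
  - 1 records get bonus of 50
  - Of these, 1 records then exceed 14 and get capped
Step 2: Apply rule 2 to records with quantity > 14
  - 3 records (original) are capped
Step 3: Calculate final sum = 102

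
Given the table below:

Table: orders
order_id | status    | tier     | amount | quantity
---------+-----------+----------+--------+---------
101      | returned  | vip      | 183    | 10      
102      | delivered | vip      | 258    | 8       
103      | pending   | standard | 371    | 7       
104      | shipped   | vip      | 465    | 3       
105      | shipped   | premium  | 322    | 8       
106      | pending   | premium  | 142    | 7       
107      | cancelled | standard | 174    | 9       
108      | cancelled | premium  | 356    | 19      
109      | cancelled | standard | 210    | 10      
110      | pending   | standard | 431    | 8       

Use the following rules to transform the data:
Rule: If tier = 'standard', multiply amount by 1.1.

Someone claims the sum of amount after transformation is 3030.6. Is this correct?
Yes, the result is correct.

Step 1: Calculate the correct sum after transformation
Step 2: Apply multiplier 1.1 to records where tier = 'standard'
Step 3: Correct result = 3030.6
Step 4: Claimed result = 3030.6
Step 5: 3030.6 = 3030.6 ✓
Conclusion: The claimed result is correct.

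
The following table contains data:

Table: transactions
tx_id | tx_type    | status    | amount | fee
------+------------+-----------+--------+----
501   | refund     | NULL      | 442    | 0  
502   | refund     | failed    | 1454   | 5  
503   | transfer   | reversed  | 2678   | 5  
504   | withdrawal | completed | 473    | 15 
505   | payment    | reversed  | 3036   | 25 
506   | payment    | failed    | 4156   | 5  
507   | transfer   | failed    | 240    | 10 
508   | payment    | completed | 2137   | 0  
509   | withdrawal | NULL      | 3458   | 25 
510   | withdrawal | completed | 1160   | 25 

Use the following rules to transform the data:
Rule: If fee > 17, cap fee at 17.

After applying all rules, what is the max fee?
17

Step 1: Original maximum fee = 25
Step 2: Apply cap at 17
Step 3: 3 records had fee > 17 and were capped
Step 4: Maximum after transformation = 17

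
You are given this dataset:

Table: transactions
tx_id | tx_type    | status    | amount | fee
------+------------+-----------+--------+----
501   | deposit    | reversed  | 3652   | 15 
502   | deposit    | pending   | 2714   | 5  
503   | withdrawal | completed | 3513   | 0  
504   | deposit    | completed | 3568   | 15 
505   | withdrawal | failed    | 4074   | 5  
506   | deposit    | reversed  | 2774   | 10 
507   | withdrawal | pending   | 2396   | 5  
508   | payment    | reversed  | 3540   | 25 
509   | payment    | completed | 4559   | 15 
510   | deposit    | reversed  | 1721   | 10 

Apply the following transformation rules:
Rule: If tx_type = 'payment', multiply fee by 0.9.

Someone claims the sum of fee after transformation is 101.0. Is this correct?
Yes, the result is correct.

Step 1: Calculate the correct sum after transformation
Step 2: Apply multiplier 0.9 to records where tx_type = 'payment'
Step 3: Correct result = 101.0
Step 4: Claimed result = 101.0
Step 5: 101.0 = 101.0 ✓
Conclusion: The claimed result is correct.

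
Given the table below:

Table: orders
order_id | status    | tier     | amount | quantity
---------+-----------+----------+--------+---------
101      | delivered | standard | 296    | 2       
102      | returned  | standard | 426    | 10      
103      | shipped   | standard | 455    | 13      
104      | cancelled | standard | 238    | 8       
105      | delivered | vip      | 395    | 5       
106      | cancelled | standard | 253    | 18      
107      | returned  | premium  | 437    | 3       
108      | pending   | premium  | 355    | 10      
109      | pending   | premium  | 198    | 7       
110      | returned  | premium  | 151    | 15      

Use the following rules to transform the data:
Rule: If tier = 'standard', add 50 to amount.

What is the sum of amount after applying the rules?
3454

Step 1: Count records where tier = 'standard': 5
Step 2: Total bonus added: 5 × 50 = 250
Step 3: Original sum of amount: 3204
Step 4: Final sum = 3204 + 250 = 3454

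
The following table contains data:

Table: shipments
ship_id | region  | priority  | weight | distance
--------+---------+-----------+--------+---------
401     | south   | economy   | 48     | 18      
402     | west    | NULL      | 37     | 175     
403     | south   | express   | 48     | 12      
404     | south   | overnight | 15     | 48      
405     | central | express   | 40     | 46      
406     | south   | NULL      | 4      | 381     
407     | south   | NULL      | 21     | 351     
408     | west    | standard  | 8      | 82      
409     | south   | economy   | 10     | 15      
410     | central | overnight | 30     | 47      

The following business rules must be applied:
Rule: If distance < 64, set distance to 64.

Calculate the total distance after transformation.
1373

Step 1: 6 records have distance < 64
Step 2: These records originally summed to 186
Step 3: After setting to minimum: 6 × 64 = 384
Step 4: Unaffected records sum: 989
Step 5: Final sum = 384 + 989 = 1373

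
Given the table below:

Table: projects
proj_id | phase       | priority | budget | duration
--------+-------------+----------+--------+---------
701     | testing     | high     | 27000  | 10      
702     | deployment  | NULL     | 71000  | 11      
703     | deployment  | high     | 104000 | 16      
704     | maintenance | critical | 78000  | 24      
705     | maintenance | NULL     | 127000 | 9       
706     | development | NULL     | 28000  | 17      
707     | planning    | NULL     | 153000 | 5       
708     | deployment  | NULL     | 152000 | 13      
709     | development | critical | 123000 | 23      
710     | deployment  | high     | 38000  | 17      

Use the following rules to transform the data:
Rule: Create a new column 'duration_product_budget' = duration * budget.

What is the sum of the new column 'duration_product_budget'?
12422000

Step 1: For each record, compute duration * budget
Example calculations:
  10 * 27000 = 270000
  11 * 71000 = 781000
  16 * 104000 = 1664000
  ...
Step 2: Sum all derived values
Step 3: Total = 12422000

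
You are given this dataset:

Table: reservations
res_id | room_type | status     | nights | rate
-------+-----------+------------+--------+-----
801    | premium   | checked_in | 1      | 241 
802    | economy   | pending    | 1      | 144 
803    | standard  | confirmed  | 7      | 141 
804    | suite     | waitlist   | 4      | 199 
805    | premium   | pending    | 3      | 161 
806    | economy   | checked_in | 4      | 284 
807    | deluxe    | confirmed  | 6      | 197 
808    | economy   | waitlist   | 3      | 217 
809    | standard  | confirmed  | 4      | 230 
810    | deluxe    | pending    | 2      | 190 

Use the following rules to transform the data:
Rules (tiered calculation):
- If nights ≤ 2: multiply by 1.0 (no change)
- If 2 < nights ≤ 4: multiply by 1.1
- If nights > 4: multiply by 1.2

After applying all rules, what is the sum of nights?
39.4

Step 1: Tier 1 (nights ≤ 2): 3 records, sum = 4 × 1.0 = 4.0
Step 2: Tier 2 (2 < nights ≤ 4): 5 records, sum = 18 × 1.1 = 19.8
Step 3: Tier 3 (nights > 4): 2 records, sum = 13 × 1.2 = 15.6
Step 4: Final sum = 4.0 + 19.8 + 15.6 = 39.4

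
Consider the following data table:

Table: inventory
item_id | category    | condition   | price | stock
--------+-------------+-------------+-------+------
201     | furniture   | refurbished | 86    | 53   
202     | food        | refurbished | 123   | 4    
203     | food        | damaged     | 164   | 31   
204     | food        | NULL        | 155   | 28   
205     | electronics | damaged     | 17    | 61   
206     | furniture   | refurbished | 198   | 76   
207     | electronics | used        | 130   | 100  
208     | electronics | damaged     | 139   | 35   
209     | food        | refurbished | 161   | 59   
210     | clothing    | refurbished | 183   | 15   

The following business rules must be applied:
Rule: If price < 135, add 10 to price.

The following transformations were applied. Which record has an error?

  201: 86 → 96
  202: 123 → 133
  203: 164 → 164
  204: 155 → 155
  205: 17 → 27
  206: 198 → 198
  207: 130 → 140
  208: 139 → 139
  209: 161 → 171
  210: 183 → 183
Record 209 has an error. The correct transformed value should be 161, not 171.

Step 1: Check each record against the rule
Step 2: Record 209 has price = 161
Step 3: Since 161 >= 135, the bonus should not have been applied
Step 4: Correct value = 161, but claimed value = 171
Conclusion: Record 209 has the error.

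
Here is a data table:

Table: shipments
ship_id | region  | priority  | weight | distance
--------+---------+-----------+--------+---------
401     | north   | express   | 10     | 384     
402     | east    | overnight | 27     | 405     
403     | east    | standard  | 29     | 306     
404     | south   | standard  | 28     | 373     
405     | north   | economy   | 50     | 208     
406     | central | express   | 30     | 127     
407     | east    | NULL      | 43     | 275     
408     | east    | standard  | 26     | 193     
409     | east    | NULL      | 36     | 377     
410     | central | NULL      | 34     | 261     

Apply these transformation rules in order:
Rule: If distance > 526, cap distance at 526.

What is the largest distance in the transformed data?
405

Step 1: Original maximum distance = 405
Step 2: Check cap of 526 against maximum
Step 3: No records exceed the cap (max 405 <= cap 526), so no capping applies
Step 4: Maximum after transformation = 405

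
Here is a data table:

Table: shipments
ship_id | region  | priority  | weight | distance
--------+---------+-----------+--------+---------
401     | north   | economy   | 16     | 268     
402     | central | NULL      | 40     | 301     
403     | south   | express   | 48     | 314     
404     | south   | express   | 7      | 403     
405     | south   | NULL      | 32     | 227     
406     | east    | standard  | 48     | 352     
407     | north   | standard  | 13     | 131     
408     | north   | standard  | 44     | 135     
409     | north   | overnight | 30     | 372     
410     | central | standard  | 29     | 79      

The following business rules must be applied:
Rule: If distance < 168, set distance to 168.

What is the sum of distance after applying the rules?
2741

Step 1: 3 records have distance < 168
Step 2: These records originally summed to 345
Step 3: After setting to minimum: 3 × 168 = 504
Step 4: Unaffected records sum: 2237
Step 5: Final sum = 504 + 2237 = 2741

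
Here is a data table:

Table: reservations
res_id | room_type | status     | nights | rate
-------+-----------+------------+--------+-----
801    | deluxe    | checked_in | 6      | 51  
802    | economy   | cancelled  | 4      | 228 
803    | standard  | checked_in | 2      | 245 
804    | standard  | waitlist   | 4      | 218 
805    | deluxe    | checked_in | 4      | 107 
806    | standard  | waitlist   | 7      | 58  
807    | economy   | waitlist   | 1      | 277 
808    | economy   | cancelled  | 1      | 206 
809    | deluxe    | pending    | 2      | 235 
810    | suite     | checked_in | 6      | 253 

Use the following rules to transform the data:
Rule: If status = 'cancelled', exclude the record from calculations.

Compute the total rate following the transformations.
1444

Step 1: Identify records where status = 'cancelled'
Step 2: The excluded records sum to 434
Step 3: Original total rate = 1878
Step 4: Remaining total = 1878 - 434 = 1444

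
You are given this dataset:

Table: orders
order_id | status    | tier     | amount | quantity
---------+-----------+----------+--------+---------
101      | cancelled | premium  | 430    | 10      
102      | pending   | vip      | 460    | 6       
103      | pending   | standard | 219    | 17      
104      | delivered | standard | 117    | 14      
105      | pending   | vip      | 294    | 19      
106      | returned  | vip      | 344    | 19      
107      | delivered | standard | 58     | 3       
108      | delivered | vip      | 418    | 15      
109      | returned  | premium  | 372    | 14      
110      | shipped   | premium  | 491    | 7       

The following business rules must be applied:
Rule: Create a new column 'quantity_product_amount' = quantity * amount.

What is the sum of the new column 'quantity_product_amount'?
39632

Step 1: For each record, compute quantity * amount
Example calculations:
  10 * 430 = 4300
  6 * 460 = 2760
  17 * 219 = 3723
  ...
Step 2: Sum all derived values
Step 3: Total = 39632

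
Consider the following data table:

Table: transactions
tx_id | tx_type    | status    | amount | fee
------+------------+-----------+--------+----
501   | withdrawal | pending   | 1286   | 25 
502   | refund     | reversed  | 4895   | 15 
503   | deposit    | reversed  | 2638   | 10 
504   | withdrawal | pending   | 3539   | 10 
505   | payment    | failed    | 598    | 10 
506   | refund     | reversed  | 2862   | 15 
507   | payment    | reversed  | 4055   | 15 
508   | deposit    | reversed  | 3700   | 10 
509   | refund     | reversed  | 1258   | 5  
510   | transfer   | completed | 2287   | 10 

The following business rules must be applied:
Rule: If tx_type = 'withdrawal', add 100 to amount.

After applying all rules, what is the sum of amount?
27318

Step 1: Count records where tx_type = 'withdrawal': 2
Step 2: Total bonus added: 2 × 100 = 200
Step 3: Original sum of amount: 27118
Step 4: Final sum = 27118 + 200 = 27318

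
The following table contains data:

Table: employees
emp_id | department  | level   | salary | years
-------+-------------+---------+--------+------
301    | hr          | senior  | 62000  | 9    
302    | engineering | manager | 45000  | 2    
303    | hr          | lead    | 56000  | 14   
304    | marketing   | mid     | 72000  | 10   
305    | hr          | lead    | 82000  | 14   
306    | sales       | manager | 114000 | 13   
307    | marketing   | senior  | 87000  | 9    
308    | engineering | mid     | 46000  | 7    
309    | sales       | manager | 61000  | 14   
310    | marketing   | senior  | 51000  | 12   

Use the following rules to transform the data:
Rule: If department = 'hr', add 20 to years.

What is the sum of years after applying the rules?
164

Step 1: Count records where department = 'hr': 3
Step 2: Total bonus added: 3 × 20 = 60
Step 3: Original sum of years: 104
Step 4: Final sum = 104 + 60 = 164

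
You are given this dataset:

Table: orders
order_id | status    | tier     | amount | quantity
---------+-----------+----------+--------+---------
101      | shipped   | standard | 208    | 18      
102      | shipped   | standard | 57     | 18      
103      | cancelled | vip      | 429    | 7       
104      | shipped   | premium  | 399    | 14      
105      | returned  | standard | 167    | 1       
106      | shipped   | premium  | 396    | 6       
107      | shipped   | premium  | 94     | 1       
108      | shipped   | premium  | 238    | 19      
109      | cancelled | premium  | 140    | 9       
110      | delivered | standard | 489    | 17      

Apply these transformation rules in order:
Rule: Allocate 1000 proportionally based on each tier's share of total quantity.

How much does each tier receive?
premium: 445.45, standard: 490.91, vip: 63.64

Step 1: Calculate total quantity = 110
Step 2: Calculate each tier's proportion:
  premium: 49/110 = 44.55% → 445.45
  standard: 54/110 = 49.09% → 490.91
  vip: 7/110 = 6.36% → 63.64
Step 3: Verify: sum of allocations ≈ 1000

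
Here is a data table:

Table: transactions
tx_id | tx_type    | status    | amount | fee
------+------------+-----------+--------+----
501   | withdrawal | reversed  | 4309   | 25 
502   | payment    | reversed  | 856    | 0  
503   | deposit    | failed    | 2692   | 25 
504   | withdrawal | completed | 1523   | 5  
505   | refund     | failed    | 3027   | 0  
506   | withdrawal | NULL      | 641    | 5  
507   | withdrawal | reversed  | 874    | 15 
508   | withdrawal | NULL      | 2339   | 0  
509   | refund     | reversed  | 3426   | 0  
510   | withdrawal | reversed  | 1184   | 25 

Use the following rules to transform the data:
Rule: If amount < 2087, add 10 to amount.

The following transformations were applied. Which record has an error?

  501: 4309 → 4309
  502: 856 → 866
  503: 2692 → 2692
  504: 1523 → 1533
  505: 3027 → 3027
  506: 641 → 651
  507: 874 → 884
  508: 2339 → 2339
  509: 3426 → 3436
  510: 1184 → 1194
Record 509 has an error. The correct transformed value should be 3426, not 3436.

Step 1: Check each record against the rule
Step 2: Record 509 has amount = 3426
Step 3: Since 3426 >= 2087, the bonus should not have been applied
Step 4: Correct value = 3426, but claimed value = 3436
Conclusion: Record 509 has the error.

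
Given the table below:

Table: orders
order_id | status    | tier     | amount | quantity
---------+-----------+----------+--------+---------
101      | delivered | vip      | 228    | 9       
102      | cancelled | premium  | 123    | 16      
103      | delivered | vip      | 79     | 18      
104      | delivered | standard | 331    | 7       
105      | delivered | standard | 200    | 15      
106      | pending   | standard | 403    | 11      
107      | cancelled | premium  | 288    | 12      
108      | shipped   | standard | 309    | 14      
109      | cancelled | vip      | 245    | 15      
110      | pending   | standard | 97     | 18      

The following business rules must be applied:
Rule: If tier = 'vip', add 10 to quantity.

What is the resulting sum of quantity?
165

Step 1: Count records where tier = 'vip': 3
Step 2: Total bonus added: 3 × 10 = 30
Step 3: Original sum of quantity: 135
Step 4: Final sum = 135 + 30 = 165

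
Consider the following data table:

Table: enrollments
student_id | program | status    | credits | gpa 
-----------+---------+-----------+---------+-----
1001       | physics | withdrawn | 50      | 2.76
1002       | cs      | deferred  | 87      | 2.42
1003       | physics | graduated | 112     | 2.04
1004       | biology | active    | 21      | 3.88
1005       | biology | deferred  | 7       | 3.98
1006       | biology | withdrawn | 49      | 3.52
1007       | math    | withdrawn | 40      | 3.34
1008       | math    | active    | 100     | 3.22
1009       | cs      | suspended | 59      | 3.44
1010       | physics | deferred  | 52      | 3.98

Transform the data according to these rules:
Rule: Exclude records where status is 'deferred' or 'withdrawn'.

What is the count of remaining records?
4

Step 1: Count records to exclude
  - 3 (deferred) + 3 (withdrawn) = 6 records
Step 2: Total records: 10
Step 3: Remaining = 10 - 6 = 4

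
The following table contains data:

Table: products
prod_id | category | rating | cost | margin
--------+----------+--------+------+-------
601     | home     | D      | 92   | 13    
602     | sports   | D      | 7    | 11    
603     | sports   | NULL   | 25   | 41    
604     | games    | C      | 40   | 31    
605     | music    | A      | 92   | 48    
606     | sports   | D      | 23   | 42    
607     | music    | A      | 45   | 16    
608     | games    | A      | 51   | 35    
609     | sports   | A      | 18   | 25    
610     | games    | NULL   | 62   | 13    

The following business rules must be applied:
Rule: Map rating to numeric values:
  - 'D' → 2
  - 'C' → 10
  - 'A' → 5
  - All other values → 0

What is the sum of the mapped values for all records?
36

Step 1: Apply mapping to each record
Step 2: Count by status:
  'D': 3 records × 2 = 6
  'C': 1 records × 10 = 10
  'A': 4 records × 5 = 20
Step 3: Sum all mapped values = 36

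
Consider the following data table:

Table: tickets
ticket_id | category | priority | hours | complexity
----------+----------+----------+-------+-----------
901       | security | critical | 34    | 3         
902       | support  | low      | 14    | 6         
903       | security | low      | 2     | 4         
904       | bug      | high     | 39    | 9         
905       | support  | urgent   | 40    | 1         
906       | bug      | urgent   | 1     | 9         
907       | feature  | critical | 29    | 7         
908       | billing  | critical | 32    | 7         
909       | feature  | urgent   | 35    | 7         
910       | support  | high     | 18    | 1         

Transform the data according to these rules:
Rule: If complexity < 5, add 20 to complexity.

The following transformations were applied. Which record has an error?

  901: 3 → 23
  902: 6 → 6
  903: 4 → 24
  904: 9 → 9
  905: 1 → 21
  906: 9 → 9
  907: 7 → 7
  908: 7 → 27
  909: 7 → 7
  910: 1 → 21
Record 908 has an error. The correct transformed value should be 7, not 27.

Step 1: Check each record against the rule
Step 2: Record 908 has complexity = 7
Step 3: Since 7 >= 5, the bonus should not have been applied
Step 4: Correct value = 7, but claimed value = 27
Conclusion: Record 908 has the error.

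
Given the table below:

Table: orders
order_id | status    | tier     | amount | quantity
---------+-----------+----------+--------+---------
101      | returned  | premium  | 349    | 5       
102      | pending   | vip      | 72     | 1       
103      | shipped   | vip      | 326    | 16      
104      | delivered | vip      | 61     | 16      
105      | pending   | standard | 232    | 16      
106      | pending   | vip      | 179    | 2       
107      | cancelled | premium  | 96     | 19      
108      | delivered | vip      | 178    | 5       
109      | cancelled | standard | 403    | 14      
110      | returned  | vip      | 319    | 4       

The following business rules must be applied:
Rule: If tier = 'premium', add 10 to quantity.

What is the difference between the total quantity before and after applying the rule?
20

Step 1: Original sum of quantity = 98
Step 2: 2 records have tier = 'premium'
Step 3: Each affected record changes by 10
Step 4: Total change = 2 × 10 = 20
Step 5: New sum = 98 + 20 = 118
Step 6: Difference = |118 - 98| = 20
        (Sum increased by 20)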